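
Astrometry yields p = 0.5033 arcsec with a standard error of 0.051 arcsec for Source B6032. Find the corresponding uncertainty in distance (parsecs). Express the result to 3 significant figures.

0.201 pc

d = 1/p, so σ_d = σ_p / p².
σ_d = 0.0510 / (0.5033)² = 0.0510 / 0.25331 = 0.20133 pc.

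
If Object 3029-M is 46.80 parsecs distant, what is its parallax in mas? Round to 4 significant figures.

p = 1/d = 1/46.8 = 0.021368 arcsec.
= 0.021368 × 1000 = 21.368 mas.

21.37 mas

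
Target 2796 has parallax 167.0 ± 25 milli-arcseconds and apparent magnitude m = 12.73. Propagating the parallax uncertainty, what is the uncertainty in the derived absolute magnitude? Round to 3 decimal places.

σ_M = 0.325 mag

M = m − 5 log₁₀ d + 5 = m + 5 log₁₀ p + 5, so ∂M/∂p = 5/(p ln 10).
σ_M = (5/ln 10) · (σ_p/p) = 2.1715 × 25/167.0 = 2.1715 × 0.1497 = 0.32507.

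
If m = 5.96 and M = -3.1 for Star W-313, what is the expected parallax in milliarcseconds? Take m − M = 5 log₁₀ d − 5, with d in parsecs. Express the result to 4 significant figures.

m − M = 5.96 − (-3.1) = 9.06.
d = 10^((m−M)/5 + 1) = 10^2.812 = 648.63 pc.
p = 1/d = 1/648.63 = 0.0015417 arcsec = 1.5417 mas.

1.542 mas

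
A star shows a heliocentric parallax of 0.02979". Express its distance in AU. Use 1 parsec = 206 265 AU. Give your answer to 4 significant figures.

d = 1/p = 1/0.02979 = 33.568 pc.
In AU: 33.568 × 206265 = 6.9239 × 10^6 AU.

6.924 × 10^6 AU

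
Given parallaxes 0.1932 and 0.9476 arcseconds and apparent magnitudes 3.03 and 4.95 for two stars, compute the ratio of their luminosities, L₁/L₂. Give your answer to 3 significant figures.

d₁ = 1/p₁ = 1/0.1932″ = 5.176 pc; d₂ = 1/p₂ = 1/0.9476″ = 1.0553 pc.
M₁ = m₁ − 5 log₁₀ d₁ + 5 = 3.03 − 3.5700 + 5 = 4.4600.
M₂ = 4.95 − 0.1169 + 5 = 9.8331.
L₁/L₂ = 10^(0.4(M₂ − M₁)) = 10^(0.4 × 5.3731) = 10^2.14924 = 141.01.

L₁/L₂ = 141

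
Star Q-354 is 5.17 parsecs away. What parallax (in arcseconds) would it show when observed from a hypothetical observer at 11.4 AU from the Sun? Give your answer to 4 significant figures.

2.205 arcsec

p (arcsec) = B (AU) / d (pc).
p = 11.4 / 5.17 = 2.205 arcsec.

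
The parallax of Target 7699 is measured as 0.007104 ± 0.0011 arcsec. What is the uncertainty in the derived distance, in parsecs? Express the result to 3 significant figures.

d = 1/p, so σ_d = σ_p / p².
σ_d = 0.00110 / (0.007104)² = 0.00110 / 0.000050467 = 21.796 pc.

21.8 pc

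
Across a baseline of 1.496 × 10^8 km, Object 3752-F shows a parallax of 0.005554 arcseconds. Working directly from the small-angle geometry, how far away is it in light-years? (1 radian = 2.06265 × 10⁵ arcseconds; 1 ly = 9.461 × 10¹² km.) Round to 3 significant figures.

587 ly

θ = 0.005554″ = 0.005554/206265 = 2.6927 × 10^-8 rad.
d = B/θ = (1.496 × 10^8) / (2.6927 × 10^-8) = 5.5558 × 10^15 km = (5.5558 × 10^15) / (9.461 × 10^12) ly = 587.23 ly.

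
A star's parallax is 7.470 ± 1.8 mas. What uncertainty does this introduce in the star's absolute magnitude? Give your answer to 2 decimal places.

σ_M = 0.52 mag

M = m − 5 log₁₀ d + 5 = m + 5 log₁₀ p + 5, so ∂M/∂p = 5/(p ln 10).
σ_M = (5/ln 10) · (σ_p/p) = 2.1715 × 1.8/7.470 = 2.1715 × 0.24096 = 0.52324.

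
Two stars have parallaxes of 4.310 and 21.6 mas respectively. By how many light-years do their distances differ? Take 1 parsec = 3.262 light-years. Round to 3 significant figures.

d_A = 1/0.004310″ = 232.02 pc; d_B = 1/0.02160″ = 46.296 pc.
|d_B − d_A| = |46.296 − 232.02| = 185.72 pc = 185.72 × 3.262 ly = 605.82 ly.

606 ly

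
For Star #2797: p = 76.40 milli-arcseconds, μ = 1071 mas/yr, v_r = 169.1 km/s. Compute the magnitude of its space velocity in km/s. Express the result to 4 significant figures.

181.7 km/s

d = 1/p = 1/0.07640″ = 13.089 pc.
μ = 1071 mas/yr = 1.071 ″/yr.
v_t = 4.740 μ d = 4.740 × 1.071 × 13.089 = 66.447 km/s.
v = √(v_r² + v_t²) = √(169.1² + 66.447²) = √33010 = 181.69 km/s.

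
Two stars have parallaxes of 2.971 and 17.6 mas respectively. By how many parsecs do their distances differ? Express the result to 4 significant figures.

d_A = 1/0.002971″ = 336.59 pc; d_B = 1/0.01760″ = 56.818 pc.
|d_B − d_A| = |56.818 − 336.59| = 279.77 pc.

279.8 pc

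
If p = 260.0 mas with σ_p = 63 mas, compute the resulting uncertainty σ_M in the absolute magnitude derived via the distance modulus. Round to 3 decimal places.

M = m − 5 log₁₀ d + 5 = m + 5 log₁₀ p + 5, so ∂M/∂p = 5/(p ln 10).
σ_M = (5/ln 10) · (σ_p/p) = 2.1715 × 63/260.0 = 2.1715 × 0.24231 = 0.52618.

σ_M = 0.526 mag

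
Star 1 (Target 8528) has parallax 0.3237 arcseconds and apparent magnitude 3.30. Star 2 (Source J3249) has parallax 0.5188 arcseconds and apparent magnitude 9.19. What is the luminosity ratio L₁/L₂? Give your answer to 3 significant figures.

L₁/L₂ = 583

d₁ = 1/p₁ = 1/0.3237″ = 3.0893 pc; d₂ = 1/p₂ = 1/0.5188″ = 1.9275 pc.
M₁ = m₁ − 5 log₁₀ d₁ + 5 = 3.30 − 2.4493 + 5 = 5.8507.
M₂ = 9.19 − 1.4250 + 5 = 12.7650.
L₁/L₂ = 10^(0.4(M₂ − M₁)) = 10^(0.4 × 6.9143) = 10^2.76572 = 583.07.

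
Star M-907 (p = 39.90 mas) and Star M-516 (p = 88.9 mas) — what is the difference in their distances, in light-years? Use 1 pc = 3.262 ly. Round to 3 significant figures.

45.1 ly

d_A = 1/0.03990″ = 25.063 pc; d_B = 1/0.08890″ = 11.249 pc.
|d_B − d_A| = |11.249 − 25.063| = 13.814 pc = 13.814 × 3.262 ly = 45.061 ly.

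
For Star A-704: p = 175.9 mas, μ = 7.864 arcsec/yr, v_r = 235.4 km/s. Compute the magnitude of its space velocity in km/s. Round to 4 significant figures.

316.7 km/s

d = 1/p = 1/0.1759″ = 5.685 pc.
v_t = 4.740 μ d = 4.740 × 7.864 × 5.685 = 211.91 km/s.
v = √(v_r² + v_t²) = √(235.4² + 211.91²) = √100319 = 316.73 km/s.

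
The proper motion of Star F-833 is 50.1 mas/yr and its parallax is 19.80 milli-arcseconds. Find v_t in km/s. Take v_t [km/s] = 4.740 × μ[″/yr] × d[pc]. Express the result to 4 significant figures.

11.99 km/s

d = 1/p = 1/0.01980″ = 50.505 pc.
μ = 50.1 mas/yr = 0.0501 ″/yr.
v_t = 4.74 × μ × d = 4.74 × 0.0501 × 50.505 = 11.994 km/s.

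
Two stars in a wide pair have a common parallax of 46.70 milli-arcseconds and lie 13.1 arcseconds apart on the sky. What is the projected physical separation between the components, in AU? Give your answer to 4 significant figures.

d = 1/p = 1/0.04670″ = 21.413 pc.
At distance d (pc), an angle of θ arcsec spans θ·d AU: s = 13.1 × 21.413 = 280.51 AU.

280.5 AU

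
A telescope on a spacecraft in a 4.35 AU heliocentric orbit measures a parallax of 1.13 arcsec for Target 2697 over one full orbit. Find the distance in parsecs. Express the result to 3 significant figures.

3.85 pc

With baseline B (in AU) and parallax p (in arcsec), d = B/p parsecs.
d = 4.35 / 1.13 = 3.8496 pc.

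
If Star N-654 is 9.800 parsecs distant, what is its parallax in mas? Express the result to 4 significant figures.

p = 1/d = 1/9.8 = 0.10204 arcsec.
= 0.10204 × 1000 = 102.04 mas.

102.0 mas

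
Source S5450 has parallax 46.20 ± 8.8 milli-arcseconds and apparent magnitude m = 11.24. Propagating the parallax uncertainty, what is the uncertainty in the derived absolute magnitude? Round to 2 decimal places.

M = m − 5 log₁₀ d + 5 = m + 5 log₁₀ p + 5, so ∂M/∂p = 5/(p ln 10).
σ_M = (5/ln 10) · (σ_p/p) = 2.1715 × 8.8/46.20 = 2.1715 × 0.19048 = 0.41363.

σ_M = 0.41 mag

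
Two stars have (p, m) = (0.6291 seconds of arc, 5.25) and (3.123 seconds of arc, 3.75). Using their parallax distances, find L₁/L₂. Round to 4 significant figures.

d₁ = 1/p₁ = 1/0.6291″ = 1.5896 pc; d₂ = 1/p₂ = 1/3.123″ = 0.3202 pc.
M₁ = m₁ − 5 log₁₀ d₁ + 5 = 5.25 − 1.0064 + 5 = 9.2436.
M₂ = 3.75 − (-2.4729) + 5 = 11.2229.
L₁/L₂ = 10^(0.4(M₂ − M₁)) = 10^(0.4 × 1.9793) = 10^0.79172 = 6.1904.

L₁/L₂ = 6.190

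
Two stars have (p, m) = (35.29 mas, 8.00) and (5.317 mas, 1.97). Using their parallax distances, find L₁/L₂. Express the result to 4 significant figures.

L₁/L₂ = 8.791 × 10^-5

d₁ = 1/p₁ = 1/0.03529″ = 28.337 pc; d₂ = 1/p₂ = 1/0.005317″ = 188.08 pc.
M₁ = m₁ − 5 log₁₀ d₁ + 5 = 8.00 − 7.2618 + 5 = 5.7382.
M₂ = 1.97 − 11.3717 + 5 = -4.4017.
L₁/L₂ = 10^(0.4(M₂ − M₁)) = 10^(0.4 × (-10.1399)) = 10^(-4.05596) = 0.00008791.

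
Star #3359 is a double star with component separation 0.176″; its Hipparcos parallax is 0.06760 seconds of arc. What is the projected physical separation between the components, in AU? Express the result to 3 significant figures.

d = 1/p = 1/0.06760″ = 14.793 pc.
At distance d (pc), an angle of θ arcsec spans θ·d AU: s = 0.176 × 14.793 = 2.6036 AU.

2.60 AU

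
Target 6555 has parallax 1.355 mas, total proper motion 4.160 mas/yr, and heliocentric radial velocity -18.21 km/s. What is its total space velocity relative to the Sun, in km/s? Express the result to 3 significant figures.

d = 1/p = 1/0.001355″ = 738.01 pc.
μ = 4.160 mas/yr = 0.004160 ″/yr.
v_t = 4.740 μ d = 4.740 × 0.004160 × 738.01 = 14.552 km/s.
v = √(v_r² + v_t²) = √((-18.21)² + 14.552²) = √543.365 = 23.31 km/s.

23.3 km/s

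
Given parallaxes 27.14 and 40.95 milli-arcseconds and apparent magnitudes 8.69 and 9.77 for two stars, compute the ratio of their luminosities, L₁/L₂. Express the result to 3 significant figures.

L₁/L₂ = 6.16

d₁ = 1/p₁ = 1/0.02714″ = 36.846 pc; d₂ = 1/p₂ = 1/0.04095″ = 24.42 pc.
M₁ = m₁ − 5 log₁₀ d₁ + 5 = 8.69 − 7.8320 + 5 = 5.8580.
M₂ = 9.77 − 6.9387 + 5 = 7.8313.
L₁/L₂ = 10^(0.4(M₂ − M₁)) = 10^(0.4 × 1.9733) = 10^0.78932 = 6.1563.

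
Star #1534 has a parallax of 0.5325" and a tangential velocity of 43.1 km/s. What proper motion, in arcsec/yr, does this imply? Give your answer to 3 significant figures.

4.84 arcsec/yr

d = 1/p = 1/0.5325″ = 1.8779 pc.
μ = v_t / (4.74 d) = 43.1 / (4.74 × 1.8779) = 43.1 / 8.9012 = 4.842 ″/yr.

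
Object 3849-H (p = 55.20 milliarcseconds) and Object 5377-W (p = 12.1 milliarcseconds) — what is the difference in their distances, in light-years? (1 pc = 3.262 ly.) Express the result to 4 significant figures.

210.5 ly

d_A = 1/0.05520″ = 18.116 pc; d_B = 1/0.01210″ = 82.645 pc.
|d_B − d_A| = |82.645 − 18.116| = 64.529 pc = 64.529 × 3.262 ly = 210.49 ly.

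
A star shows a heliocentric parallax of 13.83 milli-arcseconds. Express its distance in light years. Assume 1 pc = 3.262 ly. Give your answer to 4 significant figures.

p = 13.83 milli-arcseconds = 0.01383 arcsec.
d = 1/p = 1/0.01383 = 72.307 pc.
In light-years: 72.307 × 3.262 = 235.87 ly.

235.9 light years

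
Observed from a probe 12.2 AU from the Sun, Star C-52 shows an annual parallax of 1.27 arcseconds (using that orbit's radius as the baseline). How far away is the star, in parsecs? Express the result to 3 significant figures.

9.61 pc

With baseline B (in AU) and parallax p (in arcsec), d = B/p parsecs.
d = 12.2 / 1.27 = 9.6063 pc.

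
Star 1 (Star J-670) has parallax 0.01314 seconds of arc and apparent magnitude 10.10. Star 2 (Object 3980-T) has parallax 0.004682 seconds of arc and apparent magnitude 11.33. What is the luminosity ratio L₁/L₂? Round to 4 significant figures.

d₁ = 1/p₁ = 1/0.01314″ = 76.104 pc; d₂ = 1/p₂ = 1/0.004682″ = 213.58 pc.
M₁ = m₁ − 5 log₁₀ d₁ + 5 = 10.10 − 9.4070 + 5 = 5.6930.
M₂ = 11.33 − 11.6478 + 5 = 4.6822.
L₁/L₂ = 10^(0.4(M₂ − M₁)) = 10^(0.4 × (-1.0108)) = 10^(-0.40432) = 0.39417.

L₁/L₂ = 0.3942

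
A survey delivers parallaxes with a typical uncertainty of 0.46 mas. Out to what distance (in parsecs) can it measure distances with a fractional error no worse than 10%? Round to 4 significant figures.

217.4 pc

σ_d/d = σ_p/p, so the condition is σ_p/p ≤ 0.10, i.e. p ≥ σ_p/0.10.
p_min = 0.46/0.10 = 4.6 mas = 0.0046 arcsec.
d_max = 1/p_min = 1/0.0046 = 217.39 pc.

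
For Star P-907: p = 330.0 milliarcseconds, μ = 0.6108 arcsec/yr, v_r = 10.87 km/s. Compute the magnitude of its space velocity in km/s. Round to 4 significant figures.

13.97 km/s

d = 1/p = 1/0.3300″ = 3.0303 pc.
v_t = 4.740 μ d = 4.740 × 0.6108 × 3.0303 = 8.7733 km/s.
v = √(v_r² + v_t²) = √(10.87² + 8.7733²) = √195.128 = 13.969 km/s.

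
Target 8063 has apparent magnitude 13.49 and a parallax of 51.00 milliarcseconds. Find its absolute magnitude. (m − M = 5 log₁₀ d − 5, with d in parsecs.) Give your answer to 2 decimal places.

d = 1/p = 1/0.05100″ = 19.608 pc.
m − M = 5 log₁₀(19.608) − 5 = 6.4622 − 5 = 1.4622.
M = m − (m − M) = 13.49 − 1.4622 = 12.03.

M = 12.03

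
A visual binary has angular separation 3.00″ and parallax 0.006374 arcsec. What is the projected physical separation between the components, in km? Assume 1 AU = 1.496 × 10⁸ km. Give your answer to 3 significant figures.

7.04 × 10^10 km

d = 1/p = 1/0.006374″ = 156.89 pc.
At distance d (pc), an angle of θ arcsec spans θ·d AU: s = 3.00 × 156.89 = 470.67 AU.
= 470.67 × 1.496 × 10⁸ km = 7.0412 × 10^10 km.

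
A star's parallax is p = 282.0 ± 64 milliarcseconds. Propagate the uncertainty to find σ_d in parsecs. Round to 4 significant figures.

d = 1/p, so σ_d = σ_p / p².
σ_d = 0.0640 / (0.2820)² = 0.0640 / 0.079524 = 0.80479 pc.

0.8048 pc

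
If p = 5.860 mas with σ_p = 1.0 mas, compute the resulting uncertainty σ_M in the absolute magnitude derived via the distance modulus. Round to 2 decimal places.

M = m − 5 log₁₀ d + 5 = m + 5 log₁₀ p + 5, so ∂M/∂p = 5/(p ln 10).
σ_M = (5/ln 10) · (σ_p/p) = 2.1715 × 1.0/5.860 = 2.1715 × 0.17065 = 0.37057.

σ_M = 0.37 mag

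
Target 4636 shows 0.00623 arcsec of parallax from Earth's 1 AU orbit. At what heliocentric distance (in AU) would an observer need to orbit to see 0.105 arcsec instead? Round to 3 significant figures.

16.9 AU

Parallax scales linearly with baseline: p ∝ B, so B = p_target / p_Earth × 1 AU.
B = 0.105 / 0.00623 = 16.854 AU.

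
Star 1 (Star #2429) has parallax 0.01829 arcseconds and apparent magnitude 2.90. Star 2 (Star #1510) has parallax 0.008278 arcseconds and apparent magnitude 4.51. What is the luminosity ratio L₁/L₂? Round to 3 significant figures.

d₁ = 1/p₁ = 1/0.01829″ = 54.675 pc; d₂ = 1/p₂ = 1/0.008278″ = 120.8 pc.
M₁ = m₁ − 5 log₁₀ d₁ + 5 = 2.90 − 8.6889 + 5 = -0.7889.
M₂ = 4.51 − 10.4103 + 5 = -0.9003.
L₁/L₂ = 10^(0.4(M₂ − M₁)) = 10^(0.4 × (-0.1114)) = 10^(-0.04456) = 0.90249.

L₁/L₂ = 0.902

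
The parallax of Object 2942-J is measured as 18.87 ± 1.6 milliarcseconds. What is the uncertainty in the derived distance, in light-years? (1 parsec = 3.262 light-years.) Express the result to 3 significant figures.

14.7 ly

d = 1/p, so σ_d = σ_p / p².
σ_d = 0.00160 / (0.01887)² = 0.00160 / 0.00035608 = 4.4934 pc = 4.4934 × 3.262 ly = 14.657 ly.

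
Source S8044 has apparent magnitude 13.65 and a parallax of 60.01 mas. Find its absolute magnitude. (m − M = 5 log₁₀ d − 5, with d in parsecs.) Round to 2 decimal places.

M = 12.54

d = 1/p = 1/0.06001″ = 16.664 pc.
m − M = 5 log₁₀(16.664) − 5 = 6.1089 − 5 = 1.1089.
M = m − (m − M) = 13.65 − 1.1089 = 12.54.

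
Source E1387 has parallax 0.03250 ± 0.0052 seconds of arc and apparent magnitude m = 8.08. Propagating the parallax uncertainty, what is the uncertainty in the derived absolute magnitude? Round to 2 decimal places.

M = m − 5 log₁₀ d + 5 = m + 5 log₁₀ p + 5, so ∂M/∂p = 5/(p ln 10).
σ_M = (5/ln 10) · (σ_p/p) = 2.1715 × 0.0052/0.03250 = 2.1715 × 0.16 = 0.34744.

σ_M = 0.35 mag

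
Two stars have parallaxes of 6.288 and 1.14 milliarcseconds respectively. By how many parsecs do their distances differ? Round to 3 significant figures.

d_A = 1/0.006288″ = 159.03 pc; d_B = 1/0.001140″ = 877.19 pc.
|d_B − d_A| = |877.19 − 159.03| = 718.16 pc.

718 pc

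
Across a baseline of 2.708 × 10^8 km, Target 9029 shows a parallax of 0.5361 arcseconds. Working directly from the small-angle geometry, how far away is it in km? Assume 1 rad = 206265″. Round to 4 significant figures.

θ = 0.5361″ = 0.5361/206265 = 2.5991 × 10^-6 rad.
d = B/θ = (2.708 × 10^8) / (2.5991 × 10^-6) = 1.0419 × 10^14 km.

1.042 × 10^14 km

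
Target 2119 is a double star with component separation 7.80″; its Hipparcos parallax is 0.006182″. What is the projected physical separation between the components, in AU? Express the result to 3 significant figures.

d = 1/p = 1/0.006182″ = 161.76 pc.
At distance d (pc), an angle of θ arcsec spans θ·d AU: s = 7.80 × 161.76 = 1261.7 AU.

1260 AU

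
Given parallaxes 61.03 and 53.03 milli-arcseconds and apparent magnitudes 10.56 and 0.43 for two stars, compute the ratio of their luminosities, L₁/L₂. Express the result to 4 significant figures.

L₁/L₂ = 6.698 × 10^-5

d₁ = 1/p₁ = 1/0.06103″ = 16.385 pc; d₂ = 1/p₂ = 1/0.05303″ = 18.857 pc.
M₁ = m₁ − 5 log₁₀ d₁ + 5 = 10.56 − 6.0722 + 5 = 9.4878.
M₂ = 0.43 − 6.3774 + 5 = -0.9474.
L₁/L₂ = 10^(0.4(M₂ − M₁)) = 10^(0.4 × (-10.4352)) = 10^(-4.17408) = 0.000066976.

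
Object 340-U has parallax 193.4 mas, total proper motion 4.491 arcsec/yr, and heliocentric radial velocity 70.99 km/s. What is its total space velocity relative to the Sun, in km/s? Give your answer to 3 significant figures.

d = 1/p = 1/0.1934″ = 5.1706 pc.
v_t = 4.740 μ d = 4.740 × 4.491 × 5.1706 = 110.07 km/s.
v = √(v_r² + v_t²) = √(70.99² + 110.07²) = √17155 = 130.98 km/s.

131 km/s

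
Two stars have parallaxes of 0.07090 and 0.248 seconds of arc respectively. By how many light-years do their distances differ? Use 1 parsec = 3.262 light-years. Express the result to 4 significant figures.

32.86 ly

d_A = 1/0.07090″ = 14.104 pc; d_B = 1/0.2480″ = 4.0323 pc.
|d_B − d_A| = |4.0323 − 14.104| = 10.072 pc = 10.072 × 3.262 ly = 32.855 ly.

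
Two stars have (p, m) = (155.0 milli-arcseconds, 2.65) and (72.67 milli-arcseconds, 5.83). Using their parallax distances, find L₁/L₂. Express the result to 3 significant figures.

d₁ = 1/p₁ = 1/0.1550″ = 6.4516 pc; d₂ = 1/p₂ = 1/0.07267″ = 13.761 pc.
M₁ = m₁ − 5 log₁₀ d₁ + 5 = 2.65 − 4.0483 + 5 = 3.6017.
M₂ = 5.83 − 5.6932 + 5 = 5.1368.
L₁/L₂ = 10^(0.4(M₂ − M₁)) = 10^(0.4 × 1.5351) = 10^0.61404 = 4.1119.

L₁/L₂ = 4.11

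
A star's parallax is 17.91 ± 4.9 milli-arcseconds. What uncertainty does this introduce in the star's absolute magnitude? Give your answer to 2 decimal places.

σ_M = 0.59 mag

M = m − 5 log₁₀ d + 5 = m + 5 log₁₀ p + 5, so ∂M/∂p = 5/(p ln 10).
σ_M = (5/ln 10) · (σ_p/p) = 2.1715 × 4.9/17.91 = 2.1715 × 0.27359 = 0.5941.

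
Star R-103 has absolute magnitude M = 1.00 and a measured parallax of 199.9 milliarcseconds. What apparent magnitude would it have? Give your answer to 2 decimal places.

m = -0.50

d = 1/p = 1/0.1999″ = 5.0025 pc.
m − M = 5 log₁₀ d − 5 = 5 log₁₀(5.0025) − 5 = 3.4959 − 5 = -1.5041.
m = M + (m − M) = 1.00 + (-1.5041) = -0.50.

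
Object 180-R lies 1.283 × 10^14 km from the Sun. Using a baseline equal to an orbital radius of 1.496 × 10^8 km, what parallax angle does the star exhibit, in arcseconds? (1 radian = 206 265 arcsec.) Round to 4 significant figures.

θ ≈ B/d = (1.496 × 10^8) / (1.283 × 10^14) = 1.1660 × 10^-6 rad.
In arcseconds: 1.1660 × 10^-6 × 206265 = 0.2405″.

0.2405 arcsec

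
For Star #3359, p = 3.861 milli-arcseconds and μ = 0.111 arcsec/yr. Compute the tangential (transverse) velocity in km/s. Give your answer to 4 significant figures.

136.3 km/s

d = 1/p = 1/0.003861″ = 259 pc.
v_t = 4.74 × μ × d = 4.74 × 0.111 × 259 = 136.27 km/s.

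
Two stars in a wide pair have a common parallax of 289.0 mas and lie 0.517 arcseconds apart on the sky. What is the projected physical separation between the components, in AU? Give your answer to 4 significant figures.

1.789 AU

d = 1/p = 1/0.2890″ = 3.4602 pc.
At distance d (pc), an angle of θ arcsec spans θ·d AU: s = 0.517 × 3.4602 = 1.7889 AU.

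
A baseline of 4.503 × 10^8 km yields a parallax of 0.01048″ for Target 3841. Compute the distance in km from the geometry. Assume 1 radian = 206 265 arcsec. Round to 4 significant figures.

θ = 0.01048″ = 0.01048/206265 = 5.0808 × 10^-8 rad.
d = B/θ = (4.503 × 10^8) / (5.0808 × 10^-8) = 8.8628 × 10^15 km.

8.863 × 10^15 km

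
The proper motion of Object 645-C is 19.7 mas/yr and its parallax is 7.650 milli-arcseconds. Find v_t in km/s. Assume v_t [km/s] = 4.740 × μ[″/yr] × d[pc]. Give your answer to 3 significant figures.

d = 1/p = 1/0.007650″ = 130.72 pc.
μ = 19.7 mas/yr = 0.0197 ″/yr.
v_t = 4.74 × μ × d = 4.74 × 0.0197 × 130.72 = 12.206 km/s.

12.2 km/s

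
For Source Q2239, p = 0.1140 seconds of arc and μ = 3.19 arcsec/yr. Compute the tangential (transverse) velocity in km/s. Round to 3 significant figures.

133 km/s

d = 1/p = 1/0.1140″ = 8.7719 pc.
v_t = 4.74 × μ × d = 4.74 × 3.19 × 8.7719 = 132.64 km/s.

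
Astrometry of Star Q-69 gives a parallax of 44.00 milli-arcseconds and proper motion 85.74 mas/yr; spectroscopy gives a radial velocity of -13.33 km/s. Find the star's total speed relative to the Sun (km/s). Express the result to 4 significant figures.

16.22 km/s

d = 1/p = 1/0.04400″ = 22.727 pc.
μ = 85.74 mas/yr = 0.08574 ″/yr.
v_t = 4.740 μ d = 4.740 × 0.08574 × 22.727 = 9.2364 km/s.
v = √(v_r² + v_t²) = √((-13.33)² + 9.2364²) = √263 = 16.217 km/s.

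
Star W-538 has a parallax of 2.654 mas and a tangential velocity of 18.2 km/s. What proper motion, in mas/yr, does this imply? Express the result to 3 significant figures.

d = 1/p = 1/0.002654″ = 376.79 pc.
μ = v_t / (4.74 d) = 18.2 / (4.74 × 376.79) = 18.2 / 1786 = 0.01019 ″/yr = 10.19 mas/yr.

10.2 mas/yr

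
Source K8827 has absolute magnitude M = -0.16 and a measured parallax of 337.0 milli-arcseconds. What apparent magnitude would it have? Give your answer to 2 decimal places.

d = 1/p = 1/0.3370″ = 2.9674 pc.
m − M = 5 log₁₀ d − 5 = 5 log₁₀(2.9674) − 5 = 2.3619 − 5 = -2.6381.
m = M + (m − M) = -0.16 + (-2.6381) = -2.80.

m = -2.80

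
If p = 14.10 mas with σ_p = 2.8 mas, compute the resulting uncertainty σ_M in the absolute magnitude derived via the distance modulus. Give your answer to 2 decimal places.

M = m − 5 log₁₀ d + 5 = m + 5 log₁₀ p + 5, so ∂M/∂p = 5/(p ln 10).
σ_M = (5/ln 10) · (σ_p/p) = 2.1715 × 2.8/14.10 = 2.1715 × 0.19858 = 0.43122.

σ_M = 0.43 mag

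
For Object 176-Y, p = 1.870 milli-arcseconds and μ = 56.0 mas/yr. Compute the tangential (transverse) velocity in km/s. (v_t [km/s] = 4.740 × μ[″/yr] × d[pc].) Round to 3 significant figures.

142 km/s

d = 1/p = 1/0.001870″ = 534.76 pc.
μ = 56.0 mas/yr = 0.0560 ″/yr.
v_t = 4.74 × μ × d = 4.74 × 0.0560 × 534.76 = 141.95 km/s.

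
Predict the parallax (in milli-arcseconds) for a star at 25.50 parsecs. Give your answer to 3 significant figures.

39.2 mas

p = 1/d = 1/25.5 = 0.039216 arcsec.
= 0.039216 × 1000 = 39.216 mas.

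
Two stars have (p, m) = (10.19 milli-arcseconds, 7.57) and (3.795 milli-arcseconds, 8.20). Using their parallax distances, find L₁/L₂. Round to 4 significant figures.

L₁/L₂ = 0.2478

d₁ = 1/p₁ = 1/0.01019″ = 98.135 pc; d₂ = 1/p₂ = 1/0.003795″ = 263.5 pc.
M₁ = m₁ − 5 log₁₀ d₁ + 5 = 7.57 − 9.9591 + 5 = 2.6109.
M₂ = 8.20 − 12.1039 + 5 = 1.0961.
L₁/L₂ = 10^(0.4(M₂ − M₁)) = 10^(0.4 × (-1.5148)) = 10^(-0.60592) = 0.24779.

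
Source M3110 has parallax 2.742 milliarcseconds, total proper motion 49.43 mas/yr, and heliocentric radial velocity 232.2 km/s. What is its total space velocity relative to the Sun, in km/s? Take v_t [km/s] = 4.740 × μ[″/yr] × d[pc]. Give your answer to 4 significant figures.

247.4 km/s

d = 1/p = 1/0.002742″ = 364.7 pc.
μ = 49.43 mas/yr = 0.04943 ″/yr.
v_t = 4.740 μ d = 4.740 × 0.04943 × 364.7 = 85.449 km/s.
v = √(v_r² + v_t²) = √(232.2² + 85.449²) = √61218.4 = 247.42 km/s.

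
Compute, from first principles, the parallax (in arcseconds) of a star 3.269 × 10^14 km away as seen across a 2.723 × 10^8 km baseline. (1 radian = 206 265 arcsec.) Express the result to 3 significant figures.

0.172 arcsec

θ ≈ B/d = (2.723 × 10^8) / (3.269 × 10^14) = 8.3298 × 10^-7 rad.
In arcseconds: 8.3298 × 10^-7 × 206265 = 0.17181″.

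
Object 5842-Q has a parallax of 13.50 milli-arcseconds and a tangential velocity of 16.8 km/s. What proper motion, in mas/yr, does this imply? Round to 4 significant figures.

d = 1/p = 1/0.01350″ = 74.074 pc.
μ = v_t / (4.74 d) = 16.8 / (4.74 × 74.074) = 16.8 / 351.11 = 0.047848 ″/yr = 47.848 mas/yr.

47.85 mas/yr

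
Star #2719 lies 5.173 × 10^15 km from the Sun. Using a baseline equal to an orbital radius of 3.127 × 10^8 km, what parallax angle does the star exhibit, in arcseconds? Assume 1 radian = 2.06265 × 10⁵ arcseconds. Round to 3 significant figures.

θ ≈ B/d = (3.127 × 10^8) / (5.173 × 10^15) = 6.0448 × 10^-8 rad.
In arcseconds: 6.0448 × 10^-8 × 206265 = 0.012468″.

0.0125 arcsec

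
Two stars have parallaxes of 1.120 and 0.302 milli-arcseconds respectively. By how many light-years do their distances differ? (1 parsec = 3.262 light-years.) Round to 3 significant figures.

d_A = 1/0.001120″ = 892.86 pc; d_B = 1/0.0003020″ = 3311.3 pc.
|d_B − d_A| = |3311.3 − 892.86| = 2418.4 pc = 2418.4 × 3.262 ly = 7888.8 ly.

7890 ly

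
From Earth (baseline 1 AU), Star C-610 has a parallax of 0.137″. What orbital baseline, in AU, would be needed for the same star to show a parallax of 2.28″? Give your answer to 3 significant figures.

Parallax scales linearly with baseline: p ∝ B, so B = p_target / p_Earth × 1 AU.
B = 2.28 / 0.137 = 16.642 AU.

16.6 AU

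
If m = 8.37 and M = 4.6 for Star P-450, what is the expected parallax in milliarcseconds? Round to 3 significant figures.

m − M = 8.37 − 4.6 = 3.77.
d = 10^((m−M)/5 + 1) = 10^1.754 = 56.754 pc.
p = 1/d = 1/56.754 = 0.01762 arcsec = 17.62 mas.

17.6 mas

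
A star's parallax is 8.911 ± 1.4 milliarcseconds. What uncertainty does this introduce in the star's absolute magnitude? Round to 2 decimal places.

M = m − 5 log₁₀ d + 5 = m + 5 log₁₀ p + 5, so ∂M/∂p = 5/(p ln 10).
σ_M = (5/ln 10) · (σ_p/p) = 2.1715 × 1.4/8.911 = 2.1715 × 0.15711 = 0.34116.

σ_M = 0.34 mag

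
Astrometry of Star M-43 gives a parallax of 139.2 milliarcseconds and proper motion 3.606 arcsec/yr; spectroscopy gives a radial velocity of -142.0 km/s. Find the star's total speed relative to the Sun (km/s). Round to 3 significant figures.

d = 1/p = 1/0.1392″ = 7.1839 pc.
v_t = 4.740 μ d = 4.740 × 3.606 × 7.1839 = 122.79 km/s.
v = √(v_r² + v_t²) = √((-142.0)² + 122.79²) = √35241.4 = 187.73 km/s.

188 km/s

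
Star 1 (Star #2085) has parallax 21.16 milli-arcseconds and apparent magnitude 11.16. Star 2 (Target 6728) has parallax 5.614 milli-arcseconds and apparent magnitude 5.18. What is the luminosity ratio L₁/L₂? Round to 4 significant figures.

d₁ = 1/p₁ = 1/0.02116″ = 47.259 pc; d₂ = 1/p₂ = 1/0.005614″ = 178.13 pc.
M₁ = m₁ − 5 log₁₀ d₁ + 5 = 11.16 − 8.3724 + 5 = 7.7876.
M₂ = 5.18 − 11.2537 + 5 = -1.0737.
L₁/L₂ = 10^(0.4(M₂ − M₁)) = 10^(0.4 × (-8.8613)) = 10^(-3.54452) = 0.00028542.

L₁/L₂ = 0.0002854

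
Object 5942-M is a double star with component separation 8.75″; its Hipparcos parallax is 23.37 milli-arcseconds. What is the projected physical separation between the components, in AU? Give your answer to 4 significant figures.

d = 1/p = 1/0.02337″ = 42.79 pc.
At distance d (pc), an angle of θ arcsec spans θ·d AU: s = 8.75 × 42.79 = 374.41 AU.

374.4 AU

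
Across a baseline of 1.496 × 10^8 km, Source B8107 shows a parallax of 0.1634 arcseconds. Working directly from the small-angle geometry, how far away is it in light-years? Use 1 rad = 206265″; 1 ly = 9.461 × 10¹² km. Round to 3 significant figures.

20.0 ly

θ = 0.1634″ = 0.1634/206265 = 7.9218 × 10^-7 rad.
d = B/θ = (1.496 × 10^8) / (7.9218 × 10^-7) = 1.8885 × 10^14 km = (1.8885 × 10^14) / (9.461 × 10^12) ly = 19.961 ly.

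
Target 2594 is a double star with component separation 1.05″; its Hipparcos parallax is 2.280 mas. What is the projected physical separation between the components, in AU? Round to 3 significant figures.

d = 1/p = 1/0.002280″ = 438.6 pc.
At distance d (pc), an angle of θ arcsec spans θ·d AU: s = 1.05 × 438.6 = 460.53 AU.

461 AU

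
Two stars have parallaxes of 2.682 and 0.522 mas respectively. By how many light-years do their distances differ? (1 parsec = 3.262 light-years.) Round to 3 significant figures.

d_A = 1/0.002682″ = 372.86 pc; d_B = 1/0.0005220″ = 1915.7 pc.
|d_B − d_A| = |1915.7 − 372.86| = 1542.8 pc = 1542.8 × 3.262 ly = 5032.6 ly.

5030 ly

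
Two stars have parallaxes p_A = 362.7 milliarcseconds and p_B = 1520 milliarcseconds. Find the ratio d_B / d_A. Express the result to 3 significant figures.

0.239

Since d = 1/p, d_B/d_A = p_A/p_B.
= 362.7 / 1520 = 0.23862.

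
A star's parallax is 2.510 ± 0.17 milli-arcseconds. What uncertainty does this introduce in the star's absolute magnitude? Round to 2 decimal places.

M = m − 5 log₁₀ d + 5 = m + 5 log₁₀ p + 5, so ∂M/∂p = 5/(p ln 10).
σ_M = (5/ln 10) · (σ_p/p) = 2.1715 × 0.17/2.510 = 2.1715 × 0.067729 = 0.14707.

σ_M = 0.15 mag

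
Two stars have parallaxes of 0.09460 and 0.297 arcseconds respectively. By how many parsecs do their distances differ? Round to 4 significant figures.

d_A = 1/0.09460″ = 10.571 pc; d_B = 1/0.2970″ = 3.367 pc.
|d_B − d_A| = |3.367 − 10.571| = 7.204 pc.

7.204 pc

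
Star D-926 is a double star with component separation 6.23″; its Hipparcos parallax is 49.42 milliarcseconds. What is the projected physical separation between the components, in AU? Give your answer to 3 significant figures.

126 AU

d = 1/p = 1/0.04942″ = 20.235 pc.
At distance d (pc), an angle of θ arcsec spans θ·d AU: s = 6.23 × 20.235 = 126.06 AU.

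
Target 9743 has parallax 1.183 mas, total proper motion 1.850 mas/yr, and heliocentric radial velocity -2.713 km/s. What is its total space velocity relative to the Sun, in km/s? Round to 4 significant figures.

7.893 km/s

d = 1/p = 1/0.001183″ = 845.31 pc.
μ = 1.850 mas/yr = 0.001850 ″/yr.
v_t = 4.740 μ d = 4.740 × 0.001850 × 845.31 = 7.4125 km/s.
v = √(v_r² + v_t²) = √((-2.713)² + 7.4125²) = √62.3055 = 7.8934 km/s.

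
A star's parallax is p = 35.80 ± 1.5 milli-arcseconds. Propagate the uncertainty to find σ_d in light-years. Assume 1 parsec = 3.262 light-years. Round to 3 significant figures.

3.82 ly

d = 1/p, so σ_d = σ_p / p².
σ_d = 0.00150 / (0.03580)² = 0.00150 / 0.0012816 = 1.1704 pc = 1.1704 × 3.262 ly = 3.8178 ly.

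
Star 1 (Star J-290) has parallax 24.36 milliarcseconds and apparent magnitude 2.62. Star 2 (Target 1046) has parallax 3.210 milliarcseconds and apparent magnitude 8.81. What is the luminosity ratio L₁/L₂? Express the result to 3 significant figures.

L₁/L₂ = 5.20

d₁ = 1/p₁ = 1/0.02436″ = 41.051 pc; d₂ = 1/p₂ = 1/0.003210″ = 311.53 pc.
M₁ = m₁ − 5 log₁₀ d₁ + 5 = 2.62 − 8.0666 + 5 = -0.4466.
M₂ = 8.81 − 12.4675 + 5 = 1.3425.
L₁/L₂ = 10^(0.4(M₂ − M₁)) = 10^(0.4 × 1.7891) = 10^0.71564 = 5.1957.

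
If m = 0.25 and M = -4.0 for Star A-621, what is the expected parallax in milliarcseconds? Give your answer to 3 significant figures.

14.1 mas

m − M = 0.25 − (-4.0) = 4.25.
d = 10^((m−M)/5 + 1) = 10^1.850 = 70.795 pc.
p = 1/d = 1/70.795 = 0.014125 arcsec = 14.125 mas.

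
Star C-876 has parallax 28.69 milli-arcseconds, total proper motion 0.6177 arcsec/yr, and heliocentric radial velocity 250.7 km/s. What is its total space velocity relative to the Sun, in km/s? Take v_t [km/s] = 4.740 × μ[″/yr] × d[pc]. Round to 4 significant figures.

d = 1/p = 1/0.02869″ = 34.855 pc.
v_t = 4.740 μ d = 4.740 × 0.6177 × 34.855 = 102.05 km/s.
v = √(v_r² + v_t²) = √(250.7² + 102.05²) = √73264.7 = 270.67 km/s.

270.7 km/s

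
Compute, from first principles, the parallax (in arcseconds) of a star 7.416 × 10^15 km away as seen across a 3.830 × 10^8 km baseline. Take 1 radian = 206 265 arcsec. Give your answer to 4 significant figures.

θ ≈ B/d = (3.830 × 10^8) / (7.416 × 10^15) = 5.1645 × 10^-8 rad.
In arcseconds: 5.1645 × 10^-8 × 206265 = 0.010653″.

0.01065 arcsec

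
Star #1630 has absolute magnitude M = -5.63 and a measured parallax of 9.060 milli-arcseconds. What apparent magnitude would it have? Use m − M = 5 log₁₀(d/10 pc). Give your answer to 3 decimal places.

m = -0.416

d = 1/p = 1/0.009060″ = 110.38 pc.
m − M = 5 log₁₀ d − 5 = 5 log₁₀(110.38) − 5 = 10.2145 − 5 = 5.2145.
m = M + (m − M) = -5.63 + 5.2145 = -0.416.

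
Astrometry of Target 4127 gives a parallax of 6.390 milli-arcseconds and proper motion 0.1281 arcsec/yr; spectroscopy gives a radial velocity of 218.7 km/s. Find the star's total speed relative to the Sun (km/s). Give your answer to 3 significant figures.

238 km/s

d = 1/p = 1/0.006390″ = 156.49 pc.
v_t = 4.740 μ d = 4.740 × 0.1281 × 156.49 = 95.02 km/s.
v = √(v_r² + v_t²) = √(218.7² + 95.02²) = √56858.5 = 238.45 km/s.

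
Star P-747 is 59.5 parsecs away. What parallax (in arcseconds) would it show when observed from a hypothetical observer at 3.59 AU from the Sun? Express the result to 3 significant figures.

0.0603 arcsec

p (arcsec) = B (AU) / d (pc).
p = 3.59 / 59.5 = 0.060336 arcsec.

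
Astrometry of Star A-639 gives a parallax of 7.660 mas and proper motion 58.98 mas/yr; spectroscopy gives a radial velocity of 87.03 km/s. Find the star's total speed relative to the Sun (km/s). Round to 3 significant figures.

d = 1/p = 1/0.007660″ = 130.55 pc.
μ = 58.98 mas/yr = 0.05898 ″/yr.
v_t = 4.740 μ d = 4.740 × 0.05898 × 130.55 = 36.497 km/s.
v = √(v_r² + v_t²) = √(87.03² + 36.497²) = √8906.25 = 94.373 km/s.

94.4 km/s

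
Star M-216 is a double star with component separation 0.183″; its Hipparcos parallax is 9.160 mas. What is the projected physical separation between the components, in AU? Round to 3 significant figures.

20.0 AU

d = 1/p = 1/0.009160″ = 109.17 pc.
At distance d (pc), an angle of θ arcsec spans θ·d AU: s = 0.183 × 109.17 = 19.978 AU.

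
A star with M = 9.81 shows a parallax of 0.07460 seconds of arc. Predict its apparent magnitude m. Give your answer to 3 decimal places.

m = 10.446

d = 1/p = 1/0.07460″ = 13.405 pc.
m − M = 5 log₁₀ d − 5 = 5 log₁₀(13.405) − 5 = 5.6363 − 5 = 0.6363.
m = M + (m − M) = 9.81 + 0.6363 = 10.446.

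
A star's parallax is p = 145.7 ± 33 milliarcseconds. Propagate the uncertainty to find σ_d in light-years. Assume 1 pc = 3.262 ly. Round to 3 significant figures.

d = 1/p, so σ_d = σ_p / p².
σ_d = 0.0330 / (0.1457)² = 0.0330 / 0.021228 = 1.5546 pc = 1.5546 × 3.262 ly = 5.0711 ly.

5.07 ly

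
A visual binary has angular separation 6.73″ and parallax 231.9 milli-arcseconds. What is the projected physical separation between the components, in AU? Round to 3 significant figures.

d = 1/p = 1/0.2319″ = 4.3122 pc.
At distance d (pc), an angle of θ arcsec spans θ·d AU: s = 6.73 × 4.3122 = 29.021 AU.

29.0 AU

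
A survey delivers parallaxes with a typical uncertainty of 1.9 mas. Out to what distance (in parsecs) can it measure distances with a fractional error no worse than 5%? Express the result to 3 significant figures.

26.3 pc

σ_d/d = σ_p/p, so the condition is σ_p/p ≤ 0.05, i.e. p ≥ σ_p/0.05.
p_min = 1.9/0.05 = 38 mas = 0.038 arcsec.
d_max = 1/p_min = 1/0.038 = 26.316 pc.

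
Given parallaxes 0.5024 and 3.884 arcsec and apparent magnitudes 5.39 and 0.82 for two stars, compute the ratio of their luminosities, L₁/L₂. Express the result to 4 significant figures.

L₁/L₂ = 0.8881

d₁ = 1/p₁ = 1/0.5024″ = 1.9904 pc; d₂ = 1/p₂ = 1/3.884″ = 0.25747 pc.
M₁ = m₁ − 5 log₁₀ d₁ + 5 = 5.39 − 1.4947 + 5 = 8.8953.
M₂ = 0.82 − (-2.9464) + 5 = 8.7664.
L₁/L₂ = 10^(0.4(M₂ − M₁)) = 10^(0.4 × (-0.1289)) = 10^(-0.05156) = 0.88806.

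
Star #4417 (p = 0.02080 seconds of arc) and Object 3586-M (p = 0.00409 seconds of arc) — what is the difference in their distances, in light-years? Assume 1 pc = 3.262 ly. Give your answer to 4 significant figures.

640.7 ly

d_A = 1/0.02080″ = 48.077 pc; d_B = 1/0.004090″ = 244.5 pc.
|d_B − d_A| = |244.5 − 48.077| = 196.42 pc = 196.42 × 3.262 ly = 640.72 ly.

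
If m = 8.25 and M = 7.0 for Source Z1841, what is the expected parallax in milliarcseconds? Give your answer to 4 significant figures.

56.23 mas

m − M = 8.25 − 7.0 = 1.25.
d = 10^((m−M)/5 + 1) = 10^1.250 = 17.783 pc.
p = 1/d = 1/17.783 = 0.056233 arcsec = 56.233 mas.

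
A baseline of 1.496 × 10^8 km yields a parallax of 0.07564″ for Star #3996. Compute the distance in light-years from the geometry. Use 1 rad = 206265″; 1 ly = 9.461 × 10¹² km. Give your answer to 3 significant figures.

43.1 ly

θ = 0.07564″ = 0.07564/206265 = 3.6671 × 10^-7 rad.
d = B/θ = (1.496 × 10^8) / (3.6671 × 10^-7) = 4.0795 × 10^14 km = (4.0795 × 10^14) / (9.461 × 10^12) ly = 43.119 ly.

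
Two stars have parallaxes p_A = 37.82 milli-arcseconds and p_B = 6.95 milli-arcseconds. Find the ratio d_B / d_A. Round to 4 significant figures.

5.442

Since d = 1/p, d_B/d_A = p_A/p_B.
= 37.82 / 6.95 = 5.4417.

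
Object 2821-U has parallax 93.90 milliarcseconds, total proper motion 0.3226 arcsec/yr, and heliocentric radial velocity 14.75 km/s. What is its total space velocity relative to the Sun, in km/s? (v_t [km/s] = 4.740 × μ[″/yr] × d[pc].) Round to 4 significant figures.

d = 1/p = 1/0.09390″ = 10.65 pc.
v_t = 4.740 μ d = 4.740 × 0.3226 × 10.65 = 16.285 km/s.
v = √(v_r² + v_t²) = √(14.75² + 16.285²) = √482.764 = 21.972 km/s.

21.97 km/s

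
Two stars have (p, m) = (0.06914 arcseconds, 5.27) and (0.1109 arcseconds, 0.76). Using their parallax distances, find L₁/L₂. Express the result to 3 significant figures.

L₁/L₂ = 0.0404

d₁ = 1/p₁ = 1/0.06914″ = 14.463 pc; d₂ = 1/p₂ = 1/0.1109″ = 9.0171 pc.
M₁ = m₁ − 5 log₁₀ d₁ + 5 = 5.27 − 5.8013 + 5 = 4.4687.
M₂ = 0.76 − 4.7753 + 5 = 0.9847.
L₁/L₂ = 10^(0.4(M₂ − M₁)) = 10^(0.4 × (-3.4840)) = 10^(-1.39360) = 0.040402.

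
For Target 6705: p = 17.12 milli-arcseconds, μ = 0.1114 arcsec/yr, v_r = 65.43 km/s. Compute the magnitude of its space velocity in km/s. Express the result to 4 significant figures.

d = 1/p = 1/0.01712″ = 58.411 pc.
v_t = 4.740 μ d = 4.740 × 0.1114 × 58.411 = 30.843 km/s.
v = √(v_r² + v_t²) = √(65.43² + 30.843²) = √5232.38 = 72.335 km/s.

72.34 km/s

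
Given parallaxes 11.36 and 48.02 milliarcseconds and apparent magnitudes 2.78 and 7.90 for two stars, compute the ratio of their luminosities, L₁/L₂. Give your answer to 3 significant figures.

d₁ = 1/p₁ = 1/0.01136″ = 88.028 pc; d₂ = 1/p₂ = 1/0.04802″ = 20.825 pc.
M₁ = m₁ − 5 log₁₀ d₁ + 5 = 2.78 − 9.7231 + 5 = -1.9431.
M₂ = 7.90 − 6.5929 + 5 = 6.3071.
L₁/L₂ = 10^(0.4(M₂ − M₁)) = 10^(0.4 × 8.2502) = 10^3.30008 = 1995.6.

L₁/L₂ = 2000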